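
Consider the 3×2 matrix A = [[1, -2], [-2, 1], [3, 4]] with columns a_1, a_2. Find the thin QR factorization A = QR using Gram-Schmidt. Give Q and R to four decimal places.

e_1 = a_1/‖a_1‖ = (1, -2, 3)/3.7417 = (0.2673, -0.5345, 0.8018).
r_{12} = e_1·a_2 = 2.1381.
u_2 = a_2 − 2.1381·e_1 = (-2.5714, 2.1429, 2.2857).
‖u_2‖ = 4.0532, so e_2 = (-0.6344, 0.5287, 0.5639).

Q = [[0.2673, -0.6344], [-0.5345, 0.5287], [0.8018, 0.5639]], R = [[3.7417, 2.1381], [0.0000, 4.0532]]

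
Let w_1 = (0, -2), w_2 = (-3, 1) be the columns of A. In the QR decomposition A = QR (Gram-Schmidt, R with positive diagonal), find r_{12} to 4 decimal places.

r_{12} = -1.0000

w_1 = (0, -2); ‖w_1‖ = 2.0000, so e_1 = (0.0000, -1.0000).
r_{12} = e_1·w_2 = -1.0000.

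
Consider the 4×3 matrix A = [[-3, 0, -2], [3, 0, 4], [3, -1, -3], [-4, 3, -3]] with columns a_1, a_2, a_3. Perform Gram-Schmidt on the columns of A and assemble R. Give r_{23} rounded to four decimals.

r_{23} = 0.6071

a_1 = (-3, 3, 3, -4); ‖a_1‖ = 6.5574, so e_1 = (-0.4575, 0.4575, 0.4575, -0.6100).
e_1·a_2 = (-0.4575)·0 + 0.4575·0 + 0.4575·(-1) + (-0.6100)·3 = -2.2875.
u_2 = a_2 + 2.2875·e_1 = (-1.0465, 1.0465, 0.0465, 1.6047).
‖u_2‖ = 2.1834, so e_2 = (-0.4793, 0.4793, 0.0213, 0.7349).
r_{23} = e_2·a_3 = 0.6071.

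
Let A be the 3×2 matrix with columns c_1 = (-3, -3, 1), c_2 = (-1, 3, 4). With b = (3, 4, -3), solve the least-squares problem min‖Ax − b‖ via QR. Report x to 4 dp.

c_1 = (-3, -3, 1); ‖c_1‖ = 4.3589, so e_1 = (-0.6882, -0.6882, 0.2294).
e_1·c_2 = (-0.6882)·(-1) + (-0.6882)·3 + 0.2294·4 = -0.4588.
u_2 = c_2 + 0.4588·e_1 = (-1.3158, 2.6842, 4.1053).
‖u_2‖ = 5.0783, so e_2 = (-0.2591, 0.5286, 0.8084).
Qᵀb = (-5.5060, -1.0882).
Back-substitute: x_2 = -1.0882/5.0783 = -0.2143.
x_1 = (-5.5060 + 0.4588·(-0.2143))/4.3589 = -1.2857.

x = (-1.2857, -0.2143)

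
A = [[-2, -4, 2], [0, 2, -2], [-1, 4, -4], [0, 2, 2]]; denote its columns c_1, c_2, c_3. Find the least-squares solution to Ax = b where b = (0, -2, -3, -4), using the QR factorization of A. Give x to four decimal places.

x = (1.5634, -1.2042, -0.7465)

c_1 = (-2, 0, -1, 0); ‖c_1‖ = 2.2361, so e_1 = (-0.8944, 0.0000, -0.4472, 0.0000).
e_1·c_2 = (-0.8944)·(-4) + 0.0000·2 + (-0.4472)·4 + 0.0000·2 = 1.7889.
u_2 = c_2 − 1.7889·e_1 = (-2.4000, 2.0000, 4.8000, 2.0000).
‖u_2‖ = 6.0663, so e_2 = (-0.3956, 0.3297, 0.7913, 0.3297).
e_1·c_3 = (-0.8944)·2 + 0.0000·(-2) + (-0.4472)·(-4) + 0.0000·2 = 0.0000; e_2·c_3 = (-0.3956)·2 + 0.3297·(-2) + 0.7913·(-4) + 0.3297·2 = -3.9563.
u_3 = c_3 + 0.0000·e_1 + 3.9563·e_2 = (0.4348, -0.6957, -0.8696, 3.3043).
‖u_3‖ = 3.5139, so e_3 = (0.1237, -0.1980, -0.2475, 0.9404).
Qᵀb = (1.3416, -4.3519, -2.6231).
Back-substitute: x_3 = -2.6231/3.5139 = -0.7465.
x_2 = (-4.3519 + 3.9563·(-0.7465))/6.0663 = -1.2042.
x_1 = (1.3416 − 1.7889·(-1.2042) + 0.0000·(-0.7465))/2.2361 = 1.5634.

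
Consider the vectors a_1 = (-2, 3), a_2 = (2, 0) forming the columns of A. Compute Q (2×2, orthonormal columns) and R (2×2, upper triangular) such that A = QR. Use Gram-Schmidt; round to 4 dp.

e_1 = a_1/‖a_1‖ = (-2, 3)/3.6056 = (-0.5547, 0.8321).
r_{12} = e_1·a_2 = -1.1094.
u_2 = a_2 + 1.1094·e_1 = (1.3846, 0.9231).
‖u_2‖ = 1.6641, so e_2 = (0.8321, 0.5547).

Q = [[-0.5547, 0.8321], [0.8321, 0.5547]], R = [[3.6056, -1.1094], [0.0000, 1.6641]]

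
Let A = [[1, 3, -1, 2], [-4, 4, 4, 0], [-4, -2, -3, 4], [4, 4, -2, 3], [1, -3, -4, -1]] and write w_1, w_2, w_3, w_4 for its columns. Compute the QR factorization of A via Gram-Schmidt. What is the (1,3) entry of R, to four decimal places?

q_1 = w_1/‖w_1‖ = (1, -4, -4, 4, 1)/7.0711 = (0.1414, -0.5657, -0.5657, 0.5657, 0.1414).
r_{13} = q_1·w_3 = -2.4042.

r_{13} = -2.4042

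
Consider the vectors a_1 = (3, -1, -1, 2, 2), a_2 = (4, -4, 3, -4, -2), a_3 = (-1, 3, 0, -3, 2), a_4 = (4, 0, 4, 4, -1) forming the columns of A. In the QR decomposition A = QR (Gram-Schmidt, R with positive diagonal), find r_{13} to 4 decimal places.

a_1 = (3, -1, -1, 2, 2); ‖a_1‖ = 4.3589, so e_1 = (0.6882, -0.2294, -0.2294, 0.4588, 0.4588).
r_{13} = e_1·a_3 = -1.8353.

r_{13} = -1.8353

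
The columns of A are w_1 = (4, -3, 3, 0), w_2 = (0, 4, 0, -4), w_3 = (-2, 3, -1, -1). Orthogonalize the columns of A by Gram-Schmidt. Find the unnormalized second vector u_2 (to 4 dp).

w_1 = (4, -3, 3, 0); ‖w_1‖ = 5.8310, so q_1 = (0.6860, -0.5145, 0.5145, 0.0000).
q_1·w_2 = 0.6860·0 + (-0.5145)·4 + 0.5145·0 + 0.0000·(-4) = -2.0580.
u_2 = w_2 + 2.0580·q_1 = (1.4118, 2.9412, 1.0588, -4.0000).

u_2 = (1.4118, 2.9412, 1.0588, -4.0000)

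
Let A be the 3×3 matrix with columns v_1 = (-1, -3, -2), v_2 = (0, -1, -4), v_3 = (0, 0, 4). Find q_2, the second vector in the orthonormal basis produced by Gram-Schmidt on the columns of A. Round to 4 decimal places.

v_1 = (-1, -3, -2); ‖v_1‖ = 3.7417, so q_1 = (-0.2673, -0.8018, -0.5345).
q_1·v_2 = (-0.2673)·0 + (-0.8018)·(-1) + (-0.5345)·(-4) = 2.9399.
u_2 = v_2 − 2.9399·q_1 = (0.7857, 1.3571, -2.4286).
‖u_2‖ = 2.8909, so q_2 = (0.2718, 0.4695, -0.8401).

q_2 = (0.2718, 0.4695, -0.8401)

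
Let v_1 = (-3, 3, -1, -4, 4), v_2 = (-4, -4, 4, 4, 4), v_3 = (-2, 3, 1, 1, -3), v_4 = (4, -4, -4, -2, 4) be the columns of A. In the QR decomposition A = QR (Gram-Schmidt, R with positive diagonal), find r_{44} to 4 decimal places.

r_{44} = 1.5189

v_1 = (-3, 3, -1, -4, 4); ‖v_1‖ = 7.1414, so e_1 = (-0.4201, 0.4201, -0.1400, -0.5601, 0.5601).
e_1·v_2 = (-0.4201)·(-4) + 0.4201·(-4) + (-0.1400)·4 + (-0.5601)·4 + 0.5601·4 = -0.5601.
u_2 = v_2 + 0.5601·e_1 = (-4.2353, -3.7647, 3.9216, 3.6863, 4.3137).
‖u_2‖ = 8.9267, so e_2 = (-0.4745, -0.4217, 0.4393, 0.4129, 0.4832).
e_1·v_3 = (-0.4201)·(-2) + 0.4201·3 + (-0.1400)·1 + (-0.5601)·1 + 0.5601·(-3) = -0.2801; e_2·v_3 = (-0.4745)·(-2) + (-0.4217)·3 + 0.4393·1 + 0.4129·1 + 0.4832·(-3) = -0.9138.
u_3 = v_3 + 0.2801·e_1 + 0.9138·e_2 = (-2.5512, 2.7323, 1.3622, 1.2205, -2.4016).
‖u_3‖ = 4.8049, so e_3 = (-0.5310, 0.5687, 0.2835, 0.2540, -0.4998).
e_1·v_4 = (-0.4201)·4 + 0.4201·(-4) + (-0.1400)·(-4) + (-0.5601)·(-2) + 0.5601·4 = 0.5601; e_2·v_4 = (-0.4745)·4 + (-0.4217)·(-4) + 0.4393·(-4) + 0.4129·(-2) + 0.4832·4 = -0.8610; e_3·v_4 = (-0.5310)·4 + 0.5687·(-4) + 0.2835·(-4) + 0.2540·(-2) + (-0.4998)·4 = -8.0398.
u_4 = v_4 − 0.5601·e_1 + 0.8610·e_2 + 8.0398·e_3 = (-0.4420, -0.0266, -1.2640, 0.7115, 0.0839).
r_{44} = ‖u_4‖ = 1.5189.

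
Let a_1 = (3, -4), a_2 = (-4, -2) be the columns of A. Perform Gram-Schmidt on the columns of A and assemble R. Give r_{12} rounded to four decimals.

a_1 = (3, -4); ‖a_1‖ = 5.0000, so e_1 = (0.6000, -0.8000).
r_{12} = e_1·a_2 = -0.8000.

r_{12} = -0.8000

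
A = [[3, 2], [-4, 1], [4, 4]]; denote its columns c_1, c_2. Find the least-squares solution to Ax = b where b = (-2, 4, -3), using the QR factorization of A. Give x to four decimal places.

c_1 = (3, -4, 4); ‖c_1‖ = 6.4031, so q_1 = (0.4685, -0.6247, 0.6247).
q_1·c_2 = 0.4685·2 + (-0.6247)·1 + 0.6247·4 = 2.8111.
u_2 = c_2 − 2.8111·q_1 = (0.6829, 2.7561, 2.2439).
‖u_2‖ = 3.6191, so q_2 = (0.1887, 0.7616, 0.6200).
Qᵀb = (-5.3099, 0.8087).
Back-substitute: x_2 = 0.8087/3.6191 = 0.2235.
x_1 = (-5.3099 − 2.8111·0.2235)/6.4031 = -0.9274.

x = (-0.9274, 0.2235)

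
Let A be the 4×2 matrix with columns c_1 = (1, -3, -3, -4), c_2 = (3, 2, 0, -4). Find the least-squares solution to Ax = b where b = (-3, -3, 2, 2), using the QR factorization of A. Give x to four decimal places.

x = (0.0792, -0.8286)

e_1 = c_1/‖c_1‖ = (1, -3, -3, -4)/5.9161 = (0.1690, -0.5071, -0.5071, -0.6761).
r_{12} = e_1·c_2 = 2.1974.
u_2 = c_2 − 2.1974·e_1 = (2.6286, 3.1143, 1.1143, -2.5143).
‖u_2‖ = 4.9164, so e_2 = (0.5346, 0.6334, 0.2266, -0.5114).
Qᵀb = (-1.3522, -4.0738).
Back-substitute: x_2 = -4.0738/4.9164 = -0.8286.
x_1 = (-1.3522 − 2.1974·(-0.8286))/5.9161 = 0.0792.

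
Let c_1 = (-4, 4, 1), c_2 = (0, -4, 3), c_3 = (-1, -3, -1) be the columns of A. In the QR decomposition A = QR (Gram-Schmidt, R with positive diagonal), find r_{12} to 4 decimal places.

r_{12} = -2.2630

c_1 = (-4, 4, 1); ‖c_1‖ = 5.7446, so q_1 = (-0.6963, 0.6963, 0.1741).
r_{12} = q_1·c_2 = -2.2630.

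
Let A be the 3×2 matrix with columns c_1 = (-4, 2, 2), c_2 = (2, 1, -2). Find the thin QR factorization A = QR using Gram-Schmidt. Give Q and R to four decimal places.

Q = [[-0.8165, 0.1516], [0.4082, 0.8339], [0.4082, -0.5307]], R = [[4.8990, -2.0412], [0.0000, 2.1985]]

q_1 = c_1/‖c_1‖ = (-4, 2, 2)/4.8990 = (-0.8165, 0.4082, 0.4082).
r_{12} = q_1·c_2 = -2.0412.
u_2 = c_2 + 2.0412·q_1 = (0.3333, 1.8333, -1.1667).
‖u_2‖ = 2.1985, so q_2 = (0.1516, 0.8339, -0.5307).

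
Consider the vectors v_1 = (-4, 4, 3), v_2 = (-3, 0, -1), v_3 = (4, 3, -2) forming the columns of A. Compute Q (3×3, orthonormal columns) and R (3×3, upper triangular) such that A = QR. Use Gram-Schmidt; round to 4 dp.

q_1 = v_1/‖v_1‖ = (-4, 4, 3)/6.4031 = (-0.6247, 0.6247, 0.4685).
r_{12} = q_1·v_2 = 1.4056.
u_2 = v_2 − 1.4056·q_1 = (-2.1220, -0.8780, -1.6585).
‖u_2‖ = 2.8327, so q_2 = (-0.7491, -0.3100, -0.5855).
r_{13} = q_1·v_3 = -1.5617; r_{23} = q_2·v_3 = -2.7552.
u_3 = v_3 + 1.5617·q_1 + 2.7552·q_2 = (0.9605, 3.1216, -2.8815).
‖u_3‖ = 4.3554, so q_3 = (0.2205, 0.7167, -0.6616).

Q = [[-0.6247, -0.7491, 0.2205], [0.6247, -0.3100, 0.7167], [0.4685, -0.5855, -0.6616]], R = [[6.4031, 1.4056, -1.5617], [0.0000, 2.8327, -2.7552], [0.0000, 0.0000, 4.3554]]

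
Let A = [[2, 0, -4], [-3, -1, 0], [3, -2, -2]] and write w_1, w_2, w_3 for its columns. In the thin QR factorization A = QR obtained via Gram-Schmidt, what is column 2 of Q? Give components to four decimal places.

w_1 = (2, -3, 3); ‖w_1‖ = 4.6904, so q_1 = (0.4264, -0.6396, 0.6396).
q_1·w_2 = 0.4264·0 + (-0.6396)·(-1) + 0.6396·(-2) = -0.6396.
u_2 = w_2 + 0.6396·q_1 = (0.2727, -1.4091, -1.5909).
‖u_2‖ = 2.1426, so q_2 = (0.1273, -0.6576, -0.7425).

q_2 = (0.1273, -0.6576, -0.7425)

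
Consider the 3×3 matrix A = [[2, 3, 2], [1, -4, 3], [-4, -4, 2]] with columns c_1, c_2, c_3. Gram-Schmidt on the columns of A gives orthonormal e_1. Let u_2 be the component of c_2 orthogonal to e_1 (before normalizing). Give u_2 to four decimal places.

u_2 = (1.2857, -4.8571, -0.5714)

c_1 = (2, 1, -4); ‖c_1‖ = 4.5826, so e_1 = (0.4364, 0.2182, -0.8729).
e_1·c_2 = 0.4364·3 + 0.2182·(-4) + (-0.8729)·(-4) = 3.9279.
u_2 = c_2 − 3.9279·e_1 = (1.2857, -4.8571, -0.5714).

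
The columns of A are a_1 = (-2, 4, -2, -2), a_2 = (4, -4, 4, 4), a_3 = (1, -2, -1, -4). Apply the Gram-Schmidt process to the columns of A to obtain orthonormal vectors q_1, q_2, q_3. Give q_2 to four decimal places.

q_1 = a_1/‖a_1‖ = (-2, 4, -2, -2)/5.2915 = (-0.3780, 0.7559, -0.3780, -0.3780).
r_{12} = q_1·a_2 = -7.5593.
u_2 = a_2 + 7.5593·q_1 = (1.1429, 1.7143, 1.1429, 1.1429).
‖u_2‖ = 2.6186, so q_2 = (0.4364, 0.6547, 0.4364, 0.4364).

q_2 = (0.4364, 0.6547, 0.4364, 0.4364)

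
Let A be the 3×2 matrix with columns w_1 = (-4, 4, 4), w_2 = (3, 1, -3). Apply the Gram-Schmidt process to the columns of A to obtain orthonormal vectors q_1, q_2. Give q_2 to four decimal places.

w_1 = (-4, 4, 4); ‖w_1‖ = 6.9282, so q_1 = (-0.5774, 0.5774, 0.5774).
q_1·w_2 = (-0.5774)·3 + 0.5774·1 + 0.5774·(-3) = -2.8868.
u_2 = w_2 + 2.8868·q_1 = (1.3333, 2.6667, -1.3333).
‖u_2‖ = 3.2660, so q_2 = (0.4082, 0.8165, -0.4082).

q_2 = (0.4082, 0.8165, -0.4082)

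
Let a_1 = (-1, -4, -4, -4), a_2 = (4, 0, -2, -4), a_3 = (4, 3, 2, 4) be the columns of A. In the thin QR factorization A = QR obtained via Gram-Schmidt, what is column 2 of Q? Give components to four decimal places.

e_2 = (0.8355, 0.3094, -0.0696, -0.4487)

e_1 = a_1/‖a_1‖ = (-1, -4, -4, -4)/7.0000 = (-0.1429, -0.5714, -0.5714, -0.5714).
r_{12} = e_1·a_2 = 2.8571.
u_2 = a_2 − 2.8571·e_1 = (4.4082, 1.6327, -0.3673, -2.3673).
‖u_2‖ = 5.2761, so e_2 = (0.8355, 0.3094, -0.0696, -0.4487).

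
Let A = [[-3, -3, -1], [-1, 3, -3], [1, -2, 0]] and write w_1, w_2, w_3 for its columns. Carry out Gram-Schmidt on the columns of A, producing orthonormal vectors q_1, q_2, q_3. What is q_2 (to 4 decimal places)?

w_1 = (-3, -1, 1); ‖w_1‖ = 3.3166, so q_1 = (-0.9045, -0.3015, 0.3015).
q_1·w_2 = (-0.9045)·(-3) + (-0.3015)·3 + 0.3015·(-2) = 1.2060.
u_2 = w_2 − 1.2060·q_1 = (-1.9091, 3.3636, -2.3636).
‖u_2‖ = 4.5327, so q_2 = (-0.4212, 0.7421, -0.5215).

q_2 = (-0.4212, 0.7421, -0.5215)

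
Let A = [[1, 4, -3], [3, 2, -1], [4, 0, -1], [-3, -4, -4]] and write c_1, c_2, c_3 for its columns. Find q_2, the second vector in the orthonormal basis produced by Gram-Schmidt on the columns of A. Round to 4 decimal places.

q_2 = (0.7160, 0.0243, -0.5340, -0.4490)

q_1 = c_1/‖c_1‖ = (1, 3, 4, -3)/5.9161 = (0.1690, 0.5071, 0.6761, -0.5071).
r_{12} = q_1·c_2 = 3.7187.
u_2 = c_2 − 3.7187·q_1 = (3.3714, 0.1143, -2.5143, -2.1143).
‖u_2‖ = 4.7087, so q_2 = (0.7160, 0.0243, -0.5340, -0.4490).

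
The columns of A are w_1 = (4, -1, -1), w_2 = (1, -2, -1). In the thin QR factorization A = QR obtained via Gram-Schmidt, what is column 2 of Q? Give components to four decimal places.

q_2 = (-0.3069, -0.8899, -0.3375)

w_1 = (4, -1, -1); ‖w_1‖ = 4.2426, so q_1 = (0.9428, -0.2357, -0.2357).
q_1·w_2 = 0.9428·1 + (-0.2357)·(-2) + (-0.2357)·(-1) = 1.6499.
u_2 = w_2 − 1.6499·q_1 = (-0.5556, -1.6111, -0.6111).
‖u_2‖ = 1.8105, so q_2 = (-0.3069, -0.8899, -0.3375).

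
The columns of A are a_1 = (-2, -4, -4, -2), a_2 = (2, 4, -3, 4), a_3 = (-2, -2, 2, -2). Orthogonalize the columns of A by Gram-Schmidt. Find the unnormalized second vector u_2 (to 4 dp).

u_2 = (1.2000, 2.4000, -4.6000, 3.2000)

q_1 = a_1/‖a_1‖ = (-2, -4, -4, -2)/6.3246 = (-0.3162, -0.6325, -0.6325, -0.3162).
r_{12} = q_1·a_2 = -2.5298.
u_2 = a_2 + 2.5298·q_1 = (1.2000, 2.4000, -4.6000, 3.2000).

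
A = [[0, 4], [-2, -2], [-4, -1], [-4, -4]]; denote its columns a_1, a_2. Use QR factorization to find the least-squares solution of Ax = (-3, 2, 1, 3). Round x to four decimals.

x = (-0.0582, -0.7460)

a_1 = (0, -2, -4, -4); ‖a_1‖ = 6.0000, so e_1 = (0.0000, -0.3333, -0.6667, -0.6667).
e_1·a_2 = 0.0000·4 + (-0.3333)·(-2) + (-0.6667)·(-1) + (-0.6667)·(-4) = 4.0000.
u_2 = a_2 − 4.0000·e_1 = (4.0000, -0.6667, 1.6667, -1.3333).
‖u_2‖ = 4.5826, so e_2 = (0.8729, -0.1455, 0.3637, -0.2910).
Qᵀb = (-3.3333, -3.4187).
Back-substitute: x_2 = -3.4187/4.5826 = -0.7460.
x_1 = (-3.3333 − 4.0000·(-0.7460))/6.0000 = -0.0582.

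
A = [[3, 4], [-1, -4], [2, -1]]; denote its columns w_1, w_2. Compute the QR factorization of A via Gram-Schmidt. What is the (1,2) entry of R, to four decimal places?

q_1 = w_1/‖w_1‖ = (3, -1, 2)/3.7417 = (0.8018, -0.2673, 0.5345).
r_{12} = q_1·w_2 = 3.7417.

r_{12} = 3.7417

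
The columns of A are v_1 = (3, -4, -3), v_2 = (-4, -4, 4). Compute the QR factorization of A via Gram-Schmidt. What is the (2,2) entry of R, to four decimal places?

e_1 = v_1/‖v_1‖ = (3, -4, -3)/5.8310 = (0.5145, -0.6860, -0.5145).
r_{12} = e_1·v_2 = -1.3720.
u_2 = v_2 + 1.3720·e_1 = (-3.2941, -4.9412, 3.2941).
r_{22} = ‖u_2‖ = 6.7910.

r_{22} = 6.7910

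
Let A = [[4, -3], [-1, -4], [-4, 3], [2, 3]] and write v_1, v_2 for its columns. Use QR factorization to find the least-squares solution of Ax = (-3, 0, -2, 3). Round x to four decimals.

e_1 = v_1/‖v_1‖ = (4, -1, -4, 2)/6.0828 = (0.6576, -0.1644, -0.6576, 0.3288).
r_{12} = e_1·v_2 = -2.3016.
u_2 = v_2 + 2.3016·e_1 = (-1.4865, -4.3784, 1.4865, 3.7568).
‖u_2‖ = 6.1403, so e_2 = (-0.2421, -0.7131, 0.2421, 0.6118).
Qᵀb = (0.3288, 2.0776).
Back-substitute: x_2 = 2.0776/6.1403 = 0.3384.
x_1 = (0.3288 + 2.3016·0.3384)/6.0828 = 0.1821.

x = (0.1821, 0.3384)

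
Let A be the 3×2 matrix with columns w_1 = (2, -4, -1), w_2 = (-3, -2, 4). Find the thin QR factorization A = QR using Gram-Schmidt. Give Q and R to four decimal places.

w_1 = (2, -4, -1); ‖w_1‖ = 4.5826, so e_1 = (0.4364, -0.8729, -0.2182).
e_1·w_2 = 0.4364·(-3) + (-0.8729)·(-2) + (-0.2182)·4 = -0.4364.
u_2 = w_2 + 0.4364·e_1 = (-2.8095, -2.3810, 3.9048).
‖u_2‖ = 5.3675, so e_2 = (-0.5234, -0.4436, 0.7275).

Q = [[0.4364, -0.5234], [-0.8729, -0.4436], [-0.2182, 0.7275]], R = [[4.5826, -0.4364], [0.0000, 5.3675]]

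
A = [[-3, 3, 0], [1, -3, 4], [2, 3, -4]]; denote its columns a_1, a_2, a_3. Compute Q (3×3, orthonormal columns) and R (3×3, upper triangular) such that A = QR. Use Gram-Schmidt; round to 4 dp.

Q = [[-0.8018, 0.3468, 0.4867], [0.2673, -0.5203, 0.8111], [0.5345, 0.7804, 0.3244]], R = [[3.7417, -1.6036, -1.0690], [0.0000, 4.9425, -5.2027], [0.0000, 0.0000, 1.9467]]

q_1 = a_1/‖a_1‖ = (-3, 1, 2)/3.7417 = (-0.8018, 0.2673, 0.5345).
r_{12} = q_1·a_2 = -1.6036.
u_2 = a_2 + 1.6036·q_1 = (1.7143, -2.5714, 3.8571).
‖u_2‖ = 4.9425, so q_2 = (0.3468, -0.5203, 0.7804).
r_{13} = q_1·a_3 = -1.0690; r_{23} = q_2·a_3 = -5.2027.
u_3 = a_3 + 1.0690·q_1 + 5.2027·q_2 = (0.9474, 1.5789, 0.6316).
‖u_3‖ = 1.9467, so q_3 = (0.4867, 0.8111, 0.3244).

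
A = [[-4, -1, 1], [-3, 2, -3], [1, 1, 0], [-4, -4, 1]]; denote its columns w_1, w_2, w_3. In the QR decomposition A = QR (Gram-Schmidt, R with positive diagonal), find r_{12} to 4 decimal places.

e_1 = w_1/‖w_1‖ = (-4, -3, 1, -4)/6.4807 = (-0.6172, -0.4629, 0.1543, -0.6172).
r_{12} = e_1·w_2 = 2.3146.

r_{12} = 2.3146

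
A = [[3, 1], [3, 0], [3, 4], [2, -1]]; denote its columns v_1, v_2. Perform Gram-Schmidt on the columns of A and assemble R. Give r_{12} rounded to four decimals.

v_1 = (3, 3, 3, 2); ‖v_1‖ = 5.5678, so e_1 = (0.5388, 0.5388, 0.5388, 0.3592).
r_{12} = e_1·v_2 = 2.3349.

r_{12} = 2.3349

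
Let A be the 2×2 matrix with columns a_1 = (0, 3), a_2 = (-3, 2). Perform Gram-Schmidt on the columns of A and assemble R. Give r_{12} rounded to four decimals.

r_{12} = 2.0000

q_1 = a_1/‖a_1‖ = (0, 3)/3.0000 = (0.0000, 1.0000).
r_{12} = q_1·a_2 = 2.0000.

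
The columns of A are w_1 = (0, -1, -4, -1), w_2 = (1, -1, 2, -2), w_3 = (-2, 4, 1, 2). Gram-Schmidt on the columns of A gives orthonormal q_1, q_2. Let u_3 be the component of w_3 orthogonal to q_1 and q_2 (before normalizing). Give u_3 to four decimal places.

q_1 = w_1/‖w_1‖ = (0, -1, -4, -1)/4.2426 = (0.0000, -0.2357, -0.9428, -0.2357).
r_{12} = q_1·w_2 = -1.1785.
u_2 = w_2 + 1.1785·q_1 = (1.0000, -1.2778, 0.8889, -2.2778).
‖u_2‖ = 2.9345, so q_2 = (0.3408, -0.4354, 0.3029, -0.7762).
r_{13} = q_1·w_3 = -2.3570; r_{23} = q_2·w_3 = -3.6728.
u_3 = w_3 + 2.3570·q_1 + 3.6728·q_2 = (-0.7484, 1.8452, -0.1097, -1.4065).

u_3 = (-0.7484, 1.8452, -0.1097, -1.4065)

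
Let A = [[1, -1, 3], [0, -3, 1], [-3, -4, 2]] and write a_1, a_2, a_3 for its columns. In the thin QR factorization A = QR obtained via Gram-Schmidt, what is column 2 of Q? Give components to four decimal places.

a_1 = (1, 0, -3); ‖a_1‖ = 3.1623, so e_1 = (0.3162, 0.0000, -0.9487).
e_1·a_2 = 0.3162·(-1) + 0.0000·(-3) + (-0.9487)·(-4) = 3.4785.
u_2 = a_2 − 3.4785·e_1 = (-2.1000, -3.0000, -0.7000).
‖u_2‖ = 3.7283, so e_2 = (-0.5633, -0.8047, -0.1878).

e_2 = (-0.5633, -0.8047, -0.1878)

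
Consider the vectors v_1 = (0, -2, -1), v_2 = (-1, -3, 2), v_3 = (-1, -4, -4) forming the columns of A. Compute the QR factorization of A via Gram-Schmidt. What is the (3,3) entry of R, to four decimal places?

v_1 = (0, -2, -1); ‖v_1‖ = 2.2361, so q_1 = (0.0000, -0.8944, -0.4472).
q_1·v_2 = 0.0000·(-1) + (-0.8944)·(-3) + (-0.4472)·2 = 1.7889.
u_2 = v_2 − 1.7889·q_1 = (-1.0000, -1.4000, 2.8000).
‖u_2‖ = 3.2863, so q_2 = (-0.3043, -0.4260, 0.8520).
q_1·v_3 = 0.0000·(-1) + (-0.8944)·(-4) + (-0.4472)·(-4) = 5.3666; q_2·v_3 = (-0.3043)·(-1) + (-0.4260)·(-4) + 0.8520·(-4) = -1.3997.
u_3 = v_3 − 5.3666·q_1 + 1.3997·q_2 = (-1.4259, 0.2037, -0.4074).
r_{33} = ‖u_3‖ = 1.4969.

r_{33} = 1.4969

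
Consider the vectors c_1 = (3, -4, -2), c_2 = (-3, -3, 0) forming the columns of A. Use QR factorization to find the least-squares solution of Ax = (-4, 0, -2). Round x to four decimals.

x = (-0.3509, 0.7251)

c_1 = (3, -4, -2); ‖c_1‖ = 5.3852, so q_1 = (0.5571, -0.7428, -0.3714).
q_1·c_2 = 0.5571·(-3) + (-0.7428)·(-3) + (-0.3714)·0 = 0.5571.
u_2 = c_2 − 0.5571·q_1 = (-3.3103, -2.5862, 0.2069).
‖u_2‖ = 4.2059, so q_2 = (-0.7871, -0.6149, 0.0492).
Qᵀb = (-1.4856, 3.0499).
Back-substitute: x_2 = 3.0499/4.2059 = 0.7251.
x_1 = (-1.4856 − 0.5571·0.7251)/5.3852 = -0.3509.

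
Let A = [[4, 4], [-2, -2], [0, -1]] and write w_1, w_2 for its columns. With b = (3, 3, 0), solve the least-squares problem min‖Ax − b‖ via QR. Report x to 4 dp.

e_1 = w_1/‖w_1‖ = (4, -2, 0)/4.4721 = (0.8944, -0.4472, 0.0000).
r_{12} = e_1·w_2 = 4.4721.
u_2 = w_2 − 4.4721·e_1 = (0.0000, 0.0000, -1.0000).
‖u_2‖ = 1.0000, so e_2 = (0.0000, 0.0000, -1.0000).
Qᵀb = (1.3416, 0.0000).
Back-substitute: x_2 = 0.0000/1.0000 = 0.0000.
x_1 = (1.3416 − 4.4721·0.0000)/4.4721 = 0.3000.

x = (0.3000, 0.0000)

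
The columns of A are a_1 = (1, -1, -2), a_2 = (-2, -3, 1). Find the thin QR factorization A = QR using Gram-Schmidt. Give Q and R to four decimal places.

Q = [[0.4082, -0.4929], [-0.4082, -0.8514], [-0.8165, 0.1792]], R = [[2.4495, -0.4082], [0.0000, 3.7193]]

e_1 = a_1/‖a_1‖ = (1, -1, -2)/2.4495 = (0.4082, -0.4082, -0.8165).
r_{12} = e_1·a_2 = -0.4082.
u_2 = a_2 + 0.4082·e_1 = (-1.8333, -3.1667, 0.6667).
‖u_2‖ = 3.7193, so e_2 = (-0.4929, -0.8514, 0.1792).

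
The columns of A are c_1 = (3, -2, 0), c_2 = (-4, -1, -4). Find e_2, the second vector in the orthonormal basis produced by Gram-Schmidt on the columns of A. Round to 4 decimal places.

e_2 = (-0.3364, -0.5046, -0.7951)

c_1 = (3, -2, 0); ‖c_1‖ = 3.6056, so e_1 = (0.8321, -0.5547, 0.0000).
e_1·c_2 = 0.8321·(-4) + (-0.5547)·(-1) + 0.0000·(-4) = -2.7735.
u_2 = c_2 + 2.7735·e_1 = (-1.6923, -2.5385, -4.0000).
‖u_2‖ = 5.0307, so e_2 = (-0.3364, -0.5046, -0.7951).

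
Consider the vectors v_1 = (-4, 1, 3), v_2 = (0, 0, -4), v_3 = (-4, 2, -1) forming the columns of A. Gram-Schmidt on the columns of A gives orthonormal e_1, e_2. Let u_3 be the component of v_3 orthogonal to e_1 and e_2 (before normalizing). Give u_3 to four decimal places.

u_3 = (0.2353, 0.9412, 0.0000)

v_1 = (-4, 1, 3); ‖v_1‖ = 5.0990, so e_1 = (-0.7845, 0.1961, 0.5883).
e_1·v_2 = (-0.7845)·0 + 0.1961·0 + 0.5883·(-4) = -2.3534.
u_2 = v_2 + 2.3534·e_1 = (-1.8462, 0.4615, -2.6154).
‖u_2‖ = 3.2344, so e_2 = (-0.5708, 0.1427, -0.8086).
e_1·v_3 = (-0.7845)·(-4) + 0.1961·2 + 0.5883·(-1) = 2.9417; e_2·v_3 = (-0.5708)·(-4) + 0.1427·2 + (-0.8086)·(-1) = 3.3771.
u_3 = v_3 − 2.9417·e_1 − 3.3771·e_2 = (0.2353, 0.9412, 0.0000).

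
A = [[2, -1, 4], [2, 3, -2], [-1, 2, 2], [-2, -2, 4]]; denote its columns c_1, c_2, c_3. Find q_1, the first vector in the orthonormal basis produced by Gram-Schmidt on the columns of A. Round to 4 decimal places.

q_1 = c_1/‖c_1‖ = (2, 2, -1, -2)/3.6056 = (0.5547, 0.5547, -0.2774, -0.5547).

q_1 = (0.5547, 0.5547, -0.2774, -0.5547)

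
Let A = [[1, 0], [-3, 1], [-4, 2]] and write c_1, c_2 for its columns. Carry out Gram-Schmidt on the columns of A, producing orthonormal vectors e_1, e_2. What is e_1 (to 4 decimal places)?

e_1 = c_1/‖c_1‖ = (1, -3, -4)/5.0990 = (0.1961, -0.5883, -0.7845).

e_1 = (0.1961, -0.5883, -0.7845)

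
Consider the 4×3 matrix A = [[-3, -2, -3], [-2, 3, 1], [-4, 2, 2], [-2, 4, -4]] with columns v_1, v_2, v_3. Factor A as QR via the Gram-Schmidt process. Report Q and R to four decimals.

v_1 = (-3, -2, -4, -2); ‖v_1‖ = 5.7446, so e_1 = (-0.5222, -0.3482, -0.6963, -0.3482).
e_1·v_2 = (-0.5222)·(-2) + (-0.3482)·3 + (-0.6963)·2 + (-0.3482)·4 = -2.7852.
u_2 = v_2 + 2.7852·e_1 = (-3.4545, 2.0303, 0.0606, 3.0303).
‖u_2‖ = 5.0242, so e_2 = (-0.6876, 0.4041, 0.0121, 0.6031).
e_1·v_3 = (-0.5222)·(-3) + (-0.3482)·1 + (-0.6963)·2 + (-0.3482)·(-4) = 1.2185; e_2·v_3 = (-0.6876)·(-3) + 0.4041·1 + 0.0121·2 + 0.6031·(-4) = 0.0784.
u_3 = v_3 − 1.2185·e_1 − 0.0784·e_2 = (-2.3097, 1.3926, 2.8475, -3.6230).
‖u_3‖ = 5.3394, so e_3 = (-0.4326, 0.2608, 0.5333, -0.6786).

Q = [[-0.5222, -0.6876, -0.4326], [-0.3482, 0.4041, 0.2608], [-0.6963, 0.0121, 0.5333], [-0.3482, 0.6031, -0.6786]], R = [[5.7446, -2.7852, 1.2185], [0.0000, 5.0242, 0.0784], [0.0000, 0.0000, 5.3394]]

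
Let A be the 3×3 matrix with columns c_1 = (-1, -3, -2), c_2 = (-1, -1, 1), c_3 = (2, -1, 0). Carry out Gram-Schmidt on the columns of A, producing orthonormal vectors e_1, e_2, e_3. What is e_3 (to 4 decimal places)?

e_3 = (0.8111, -0.4867, 0.3244)

e_1 = c_1/‖c_1‖ = (-1, -3, -2)/3.7417 = (-0.2673, -0.8018, -0.5345).
r_{12} = e_1·c_2 = 0.5345.
u_2 = c_2 − 0.5345·e_1 = (-0.8571, -0.5714, 1.2857).
‖u_2‖ = 1.6475, so e_2 = (-0.5203, -0.3468, 0.7804).
r_{13} = e_1·c_3 = 0.2673; r_{23} = e_2·c_3 = -0.6937.
u_3 = c_3 − 0.2673·e_1 + 0.6937·e_2 = (1.7105, -1.0263, 0.6842).
‖u_3‖ = 2.1089, so e_3 = (0.8111, -0.4867, 0.3244).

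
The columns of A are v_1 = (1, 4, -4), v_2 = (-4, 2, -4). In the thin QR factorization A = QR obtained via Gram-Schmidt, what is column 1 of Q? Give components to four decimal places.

q_1 = v_1/‖v_1‖ = (1, 4, -4)/5.7446 = (0.1741, 0.6963, -0.6963).

q_1 = (0.1741, 0.6963, -0.6963)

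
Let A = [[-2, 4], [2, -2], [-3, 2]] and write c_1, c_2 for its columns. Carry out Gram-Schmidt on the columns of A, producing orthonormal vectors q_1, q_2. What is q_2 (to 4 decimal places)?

c_1 = (-2, 2, -3); ‖c_1‖ = 4.1231, so q_1 = (-0.4851, 0.4851, -0.7276).
q_1·c_2 = (-0.4851)·4 + 0.4851·(-2) + (-0.7276)·2 = -4.3656.
u_2 = c_2 + 4.3656·q_1 = (1.8824, 0.1176, -1.1765).
‖u_2‖ = 2.2229, so q_2 = (0.8468, 0.0529, -0.5293).

q_2 = (0.8468, 0.0529, -0.5293)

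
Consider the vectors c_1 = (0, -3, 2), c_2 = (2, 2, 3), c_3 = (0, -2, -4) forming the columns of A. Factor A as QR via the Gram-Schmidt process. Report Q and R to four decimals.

c_1 = (0, -3, 2); ‖c_1‖ = 3.6056, so q_1 = (0.0000, -0.8321, 0.5547).
q_1·c_2 = 0.0000·2 + (-0.8321)·2 + 0.5547·3 = 0.0000.
u_2 = c_2 + 0.0000·q_1 = (2.0000, 2.0000, 3.0000).
‖u_2‖ = 4.1231, so q_2 = (0.4851, 0.4851, 0.7276).
q_1·c_3 = 0.0000·0 + (-0.8321)·(-2) + 0.5547·(-4) = -0.5547; q_2·c_3 = 0.4851·0 + 0.4851·(-2) + 0.7276·(-4) = -3.8806.
u_3 = c_3 + 0.5547·q_1 + 3.8806·q_2 = (1.8824, -0.5792, -0.8688).
‖u_3‖ = 2.1526, so q_3 = (0.8745, -0.2691, -0.4036).

Q = [[0.0000, 0.4851, 0.8745], [-0.8321, 0.4851, -0.2691], [0.5547, 0.7276, -0.4036]], R = [[3.6056, 0.0000, -0.5547], [0.0000, 4.1231, -3.8806], [0.0000, 0.0000, 2.1526]]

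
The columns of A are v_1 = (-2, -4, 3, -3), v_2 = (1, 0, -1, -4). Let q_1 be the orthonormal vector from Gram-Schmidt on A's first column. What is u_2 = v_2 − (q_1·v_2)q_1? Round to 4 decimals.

q_1 = v_1/‖v_1‖ = (-2, -4, 3, -3)/6.1644 = (-0.3244, -0.6489, 0.4867, -0.4867).
r_{12} = q_1·v_2 = 1.1355.
u_2 = v_2 − 1.1355·q_1 = (1.3684, 0.7368, -1.5526, -3.4474).

u_2 = (1.3684, 0.7368, -1.5526, -3.4474)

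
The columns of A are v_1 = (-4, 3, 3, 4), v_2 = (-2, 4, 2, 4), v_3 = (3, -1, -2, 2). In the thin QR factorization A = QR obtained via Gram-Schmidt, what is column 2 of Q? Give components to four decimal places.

q_2 = (0.6260, 0.6812, -0.2393, 0.2946)

v_1 = (-4, 3, 3, 4); ‖v_1‖ = 7.0711, so q_1 = (-0.5657, 0.4243, 0.4243, 0.5657).
q_1·v_2 = (-0.5657)·(-2) + 0.4243·4 + 0.4243·2 + 0.5657·4 = 5.9397.
u_2 = v_2 − 5.9397·q_1 = (1.3600, 1.4800, -0.5200, 0.6400).
‖u_2‖ = 2.1726, so q_2 = (0.6260, 0.6812, -0.2393, 0.2946).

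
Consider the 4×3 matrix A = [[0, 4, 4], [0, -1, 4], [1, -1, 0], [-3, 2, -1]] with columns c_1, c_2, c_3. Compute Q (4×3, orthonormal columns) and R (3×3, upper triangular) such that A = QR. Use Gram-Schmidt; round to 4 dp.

c_1 = (0, 0, 1, -3); ‖c_1‖ = 3.1623, so q_1 = (0.0000, 0.0000, 0.3162, -0.9487).
q_1·c_2 = 0.0000·4 + 0.0000·(-1) + 0.3162·(-1) + (-0.9487)·2 = -2.2136.
u_2 = c_2 + 2.2136·q_1 = (4.0000, -1.0000, -0.3000, -0.1000).
‖u_2‖ = 4.1352, so q_2 = (0.9673, -0.2418, -0.0725, -0.0242).
q_1·c_3 = 0.0000·4 + 0.0000·4 + 0.3162·0 + (-0.9487)·(-1) = 0.9487; q_2·c_3 = 0.9673·4 + (-0.2418)·4 + (-0.0725)·0 + (-0.0242)·(-1) = 2.9261.
u_3 = c_3 − 0.9487·q_1 − 2.9261·q_2 = (1.1696, 4.7076, -0.0877, -0.0292).
‖u_3‖ = 4.8516, so q_3 = (0.2411, 0.9703, -0.0181, -0.0060).

Q = [[0.0000, 0.9673, 0.2411], [0.0000, -0.2418, 0.9703], [0.3162, -0.0725, -0.0181], [-0.9487, -0.0242, -0.0060]], R = [[3.1623, -2.2136, 0.9487], [0.0000, 4.1352, 2.9261], [0.0000, 0.0000, 4.8516]]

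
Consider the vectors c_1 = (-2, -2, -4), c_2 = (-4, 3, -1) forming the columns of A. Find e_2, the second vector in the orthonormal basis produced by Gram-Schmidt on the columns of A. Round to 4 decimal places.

e_2 = (-0.7071, 0.7071, 0.0000)

c_1 = (-2, -2, -4); ‖c_1‖ = 4.8990, so e_1 = (-0.4082, -0.4082, -0.8165).
e_1·c_2 = (-0.4082)·(-4) + (-0.4082)·3 + (-0.8165)·(-1) = 1.2247.
u_2 = c_2 − 1.2247·e_1 = (-3.5000, 3.5000, 0.0000).
‖u_2‖ = 4.9497, so e_2 = (-0.7071, 0.7071, 0.0000).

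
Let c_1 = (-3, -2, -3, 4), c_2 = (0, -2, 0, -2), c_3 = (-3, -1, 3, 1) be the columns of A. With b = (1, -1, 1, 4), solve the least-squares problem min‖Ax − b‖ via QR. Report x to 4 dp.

q_1 = c_1/‖c_1‖ = (-3, -2, -3, 4)/6.1644 = (-0.4867, -0.3244, -0.4867, 0.6489).
r_{12} = q_1·c_2 = -0.6489.
u_2 = c_2 + 0.6489·q_1 = (-0.3158, -2.2105, -0.3158, -1.5789).
‖u_2‖ = 2.7530, so q_2 = (-0.1147, -0.8030, -0.1147, -0.5735).
r_{13} = q_1·c_3 = 0.9733; r_{23} = q_2·c_3 = 0.2294.
u_3 = c_3 − 0.9733·q_1 − 0.2294·q_2 = (-2.5000, -0.5000, 3.5000, 0.5000).
‖u_3‖ = 4.3589, so q_3 = (-0.5735, -0.1147, 0.8030, 0.1147).
Qᵀb = (1.9467, -1.7206, 0.8030).
Back-substitute: x_3 = 0.8030/4.3589 = 0.1842.
x_2 = (-1.7206 − 0.2294·0.1842)/2.7530 = -0.6404.
x_1 = (1.9467 + 0.6489·(-0.6404) − 0.9733·0.1842)/6.1644 = 0.2193.

x = (0.2193, -0.6404, 0.1842)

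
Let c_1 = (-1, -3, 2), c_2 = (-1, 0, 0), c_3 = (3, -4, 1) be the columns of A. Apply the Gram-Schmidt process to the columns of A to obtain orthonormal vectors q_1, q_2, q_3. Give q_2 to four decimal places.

q_2 = (-0.9636, 0.2224, -0.1482)

q_1 = c_1/‖c_1‖ = (-1, -3, 2)/3.7417 = (-0.2673, -0.8018, 0.5345).
r_{12} = q_1·c_2 = 0.2673.
u_2 = c_2 − 0.2673·q_1 = (-0.9286, 0.2143, -0.1429).
‖u_2‖ = 0.9636, so q_2 = (-0.9636, 0.2224, -0.1482).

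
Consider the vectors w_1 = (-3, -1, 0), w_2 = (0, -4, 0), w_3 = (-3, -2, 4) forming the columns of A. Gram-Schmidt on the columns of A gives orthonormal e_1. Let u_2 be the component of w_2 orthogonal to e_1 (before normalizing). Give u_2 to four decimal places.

u_2 = (1.2000, -3.6000, 0.0000)

e_1 = w_1/‖w_1‖ = (-3, -1, 0)/3.1623 = (-0.9487, -0.3162, 0.0000).
r_{12} = e_1·w_2 = 1.2649.
u_2 = w_2 − 1.2649·e_1 = (1.2000, -3.6000, 0.0000).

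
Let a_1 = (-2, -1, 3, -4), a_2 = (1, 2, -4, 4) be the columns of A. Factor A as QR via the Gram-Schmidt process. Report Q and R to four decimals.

a_1 = (-2, -1, 3, -4); ‖a_1‖ = 5.4772, so q_1 = (-0.3651, -0.1826, 0.5477, -0.7303).
q_1·a_2 = (-0.3651)·1 + (-0.1826)·2 + 0.5477·(-4) + (-0.7303)·4 = -5.8424.
u_2 = a_2 + 5.8424·q_1 = (-1.1333, 0.9333, -0.8000, -0.2667).
‖u_2‖ = 1.6931, so q_2 = (-0.6694, 0.5512, -0.4725, -0.1575).

Q = [[-0.3651, -0.6694], [-0.1826, 0.5512], [0.5477, -0.4725], [-0.7303, -0.1575]], R = [[5.4772, -5.8424], [0.0000, 1.6931]]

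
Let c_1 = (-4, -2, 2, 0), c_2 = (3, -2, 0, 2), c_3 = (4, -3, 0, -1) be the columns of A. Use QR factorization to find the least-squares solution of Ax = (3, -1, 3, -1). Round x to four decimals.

c_1 = (-4, -2, 2, 0); ‖c_1‖ = 4.8990, so q_1 = (-0.8165, -0.4082, 0.4082, 0.0000).
q_1·c_2 = (-0.8165)·3 + (-0.4082)·(-2) + 0.4082·0 + 0.0000·2 = -1.6330.
u_2 = c_2 + 1.6330·q_1 = (1.6667, -2.6667, 0.6667, 2.0000).
‖u_2‖ = 3.7859, so q_2 = (0.4402, -0.7044, 0.1761, 0.5283).
q_1·c_3 = (-0.8165)·4 + (-0.4082)·(-3) + 0.4082·0 + 0.0000·(-1) = -2.0412; q_2·c_3 = 0.4402·4 + (-0.7044)·(-3) + 0.1761·0 + 0.5283·(-1) = 3.3457.
u_3 = c_3 + 2.0412·q_1 − 3.3457·q_2 = (0.8605, -1.4767, 0.2442, -2.7674).
‖u_3‖ = 3.2618, so q_3 = (0.2638, -0.4527, 0.0749, -0.8484).
Qᵀb = (-0.8165, 2.0250, 2.3171).
Back-substitute: x_3 = 2.3171/3.2618 = 0.7104.
x_2 = (2.0250 − 3.3457·0.7104)/3.7859 = -0.0929.
x_1 = (-0.8165 + 1.6330·(-0.0929) + 2.0412·0.7104)/4.8990 = 0.0984.

x = (0.0984, -0.0929, 0.7104)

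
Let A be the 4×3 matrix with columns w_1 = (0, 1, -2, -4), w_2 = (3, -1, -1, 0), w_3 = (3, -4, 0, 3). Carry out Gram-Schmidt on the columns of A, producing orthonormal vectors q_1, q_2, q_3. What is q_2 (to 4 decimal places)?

w_1 = (0, 1, -2, -4); ‖w_1‖ = 4.5826, so q_1 = (0.0000, 0.2182, -0.4364, -0.8729).
q_1·w_2 = 0.0000·3 + 0.2182·(-1) + (-0.4364)·(-1) + (-0.8729)·0 = 0.2182.
u_2 = w_2 − 0.2182·q_1 = (3.0000, -1.0476, -0.9048, 0.1905).
‖u_2‖ = 3.3094, so q_2 = (0.9065, -0.3166, -0.2734, 0.0576).

q_2 = (0.9065, -0.3166, -0.2734, 0.0576)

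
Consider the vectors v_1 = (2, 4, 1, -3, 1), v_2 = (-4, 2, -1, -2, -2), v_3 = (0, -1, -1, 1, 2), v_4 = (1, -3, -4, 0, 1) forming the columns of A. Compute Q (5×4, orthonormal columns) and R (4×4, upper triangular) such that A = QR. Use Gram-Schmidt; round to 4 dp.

Q = [[0.3592, -0.7826, -0.2624, 0.3898], [0.7184, 0.3010, 0.0643, -0.2895], [0.1796, -0.2047, -0.5012, -0.6997], [-0.5388, -0.3191, 0.0177, -0.4493], [0.1796, -0.3913, 0.8219, -0.2699]], R = [[5.5678, 0.5388, -1.0776, -2.3349], [0.0000, 5.3581, -1.1981, -1.2583], [0.0000, 0.0000, 2.0984, 2.3715], [0.0000, 0.0000, 0.0000, 3.7870]]

e_1 = v_1/‖v_1‖ = (2, 4, 1, -3, 1)/5.5678 = (0.3592, 0.7184, 0.1796, -0.5388, 0.1796).
r_{12} = e_1·v_2 = 0.5388.
u_2 = v_2 − 0.5388·e_1 = (-4.1935, 1.6129, -1.0968, -1.7097, -2.0968).
‖u_2‖ = 5.3581, so e_2 = (-0.7826, 0.3010, -0.2047, -0.3191, -0.3913).
r_{13} = e_1·v_3 = -1.0776; r_{23} = e_2·v_3 = -1.1981.
u_3 = v_3 + 1.0776·e_1 + 1.1981·e_2 = (-0.5506, 0.1348, -1.0517, 0.0371, 1.7247).
‖u_3‖ = 2.0984, so e_3 = (-0.2624, 0.0643, -0.5012, 0.0177, 0.8219).
r_{14} = e_1·v_4 = -2.3349; r_{24} = e_2·v_4 = -1.2583; r_{34} = e_3·v_4 = 2.3715.
u_4 = v_4 + 2.3349·e_1 + 1.2583·e_2 − 2.3715·e_3 = (1.4761, -1.0962, -2.6497, -1.7015, -1.0222).
‖u_4‖ = 3.7870, so e_4 = (0.3898, -0.2895, -0.6997, -0.4493, -0.2699).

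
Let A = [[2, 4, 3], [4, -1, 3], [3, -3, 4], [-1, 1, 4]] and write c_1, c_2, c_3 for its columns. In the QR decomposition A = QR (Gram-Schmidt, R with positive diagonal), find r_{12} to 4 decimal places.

r_{12} = -1.0954

c_1 = (2, 4, 3, -1); ‖c_1‖ = 5.4772, so q_1 = (0.3651, 0.7303, 0.5477, -0.1826).
r_{12} = q_1·c_2 = -1.0954.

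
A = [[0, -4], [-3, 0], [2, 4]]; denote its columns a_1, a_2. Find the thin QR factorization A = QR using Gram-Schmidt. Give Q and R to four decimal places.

a_1 = (0, -3, 2); ‖a_1‖ = 3.6056, so q_1 = (0.0000, -0.8321, 0.5547).
q_1·a_2 = 0.0000·(-4) + (-0.8321)·0 + 0.5547·4 = 2.2188.
u_2 = a_2 − 2.2188·q_1 = (-4.0000, 1.8462, 2.7692).
‖u_2‖ = 5.2035, so q_2 = (-0.7687, 0.3548, 0.5322).

Q = [[0.0000, -0.7687], [-0.8321, 0.3548], [0.5547, 0.5322]], R = [[3.6056, 2.2188], [0.0000, 5.2035]]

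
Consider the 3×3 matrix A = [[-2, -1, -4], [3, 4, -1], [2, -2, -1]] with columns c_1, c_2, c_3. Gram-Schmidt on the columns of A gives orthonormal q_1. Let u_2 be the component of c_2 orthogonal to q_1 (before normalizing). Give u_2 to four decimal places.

u_2 = (0.1765, 2.2353, -3.1765)

c_1 = (-2, 3, 2); ‖c_1‖ = 4.1231, so q_1 = (-0.4851, 0.7276, 0.4851).
q_1·c_2 = (-0.4851)·(-1) + 0.7276·4 + 0.4851·(-2) = 2.4254.
u_2 = c_2 − 2.4254·q_1 = (0.1765, 2.2353, -3.1765).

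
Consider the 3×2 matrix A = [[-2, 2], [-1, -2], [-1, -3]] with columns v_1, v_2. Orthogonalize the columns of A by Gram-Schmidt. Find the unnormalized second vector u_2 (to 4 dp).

v_1 = (-2, -1, -1); ‖v_1‖ = 2.4495, so q_1 = (-0.8165, -0.4082, -0.4082).
q_1·v_2 = (-0.8165)·2 + (-0.4082)·(-2) + (-0.4082)·(-3) = 0.4082.
u_2 = v_2 − 0.4082·q_1 = (2.3333, -1.8333, -2.8333).

u_2 = (2.3333, -1.8333, -2.8333)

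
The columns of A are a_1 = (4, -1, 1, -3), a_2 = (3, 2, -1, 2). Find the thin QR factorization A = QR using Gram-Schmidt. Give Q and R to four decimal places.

Q = [[0.7698, 0.6080], [-0.1925, 0.5023], [0.1925, -0.2644], [-0.5774, 0.5551]], R = [[5.1962, 0.5774], [0.0000, 4.2032]]

q_1 = a_1/‖a_1‖ = (4, -1, 1, -3)/5.1962 = (0.7698, -0.1925, 0.1925, -0.5774).
r_{12} = q_1·a_2 = 0.5774.
u_2 = a_2 − 0.5774·q_1 = (2.5556, 2.1111, -1.1111, 2.3333).
‖u_2‖ = 4.2032, so q_2 = (0.6080, 0.5023, -0.2644, 0.5551).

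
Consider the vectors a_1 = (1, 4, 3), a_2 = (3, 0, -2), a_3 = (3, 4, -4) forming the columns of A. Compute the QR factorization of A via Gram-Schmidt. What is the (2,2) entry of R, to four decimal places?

a_1 = (1, 4, 3); ‖a_1‖ = 5.0990, so e_1 = (0.1961, 0.7845, 0.5883).
e_1·a_2 = 0.1961·3 + 0.7845·0 + 0.5883·(-2) = -0.5883.
u_2 = a_2 + 0.5883·e_1 = (3.1154, 0.4615, -1.6538).
r_{22} = ‖u_2‖ = 3.5572.

r_{22} = 3.5572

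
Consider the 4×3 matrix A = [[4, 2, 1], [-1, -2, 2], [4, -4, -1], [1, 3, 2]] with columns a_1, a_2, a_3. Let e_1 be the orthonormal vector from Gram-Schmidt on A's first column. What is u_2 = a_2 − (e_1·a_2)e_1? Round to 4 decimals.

a_1 = (4, -1, 4, 1); ‖a_1‖ = 5.8310, so e_1 = (0.6860, -0.1715, 0.6860, 0.1715).
e_1·a_2 = 0.6860·2 + (-0.1715)·(-2) + 0.6860·(-4) + 0.1715·3 = -0.5145.
u_2 = a_2 + 0.5145·e_1 = (2.3529, -2.0882, -3.6471, 3.0882).

u_2 = (2.3529, -2.0882, -3.6471, 3.0882)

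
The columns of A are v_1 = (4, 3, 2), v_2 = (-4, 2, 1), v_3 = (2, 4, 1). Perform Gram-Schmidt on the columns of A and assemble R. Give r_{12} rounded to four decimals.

r_{12} = -1.4856

e_1 = v_1/‖v_1‖ = (4, 3, 2)/5.3852 = (0.7428, 0.5571, 0.3714).
r_{12} = e_1·v_2 = -1.4856.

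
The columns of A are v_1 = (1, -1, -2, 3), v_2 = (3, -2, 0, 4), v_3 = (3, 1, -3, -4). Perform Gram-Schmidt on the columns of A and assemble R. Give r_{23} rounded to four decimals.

e_1 = v_1/‖v_1‖ = (1, -1, -2, 3)/3.8730 = (0.2582, -0.2582, -0.5164, 0.7746).
r_{12} = e_1·v_2 = 4.3894.
u_2 = v_2 − 4.3894·e_1 = (1.8667, -0.8667, 2.2667, 0.6000).
‖u_2‖ = 3.1198, so e_2 = (0.5983, -0.2778, 0.7265, 0.1923).
r_{23} = e_2·v_3 = -1.4317.

r_{23} = -1.4317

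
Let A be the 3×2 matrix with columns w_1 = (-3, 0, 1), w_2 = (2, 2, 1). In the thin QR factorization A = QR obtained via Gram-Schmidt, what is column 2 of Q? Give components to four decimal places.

e_2 = (0.1961, 0.7845, 0.5883)

w_1 = (-3, 0, 1); ‖w_1‖ = 3.1623, so e_1 = (-0.9487, 0.0000, 0.3162).
e_1·w_2 = (-0.9487)·2 + 0.0000·2 + 0.3162·1 = -1.5811.
u_2 = w_2 + 1.5811·e_1 = (0.5000, 2.0000, 1.5000).
‖u_2‖ = 2.5495, so e_2 = (0.1961, 0.7845, 0.5883).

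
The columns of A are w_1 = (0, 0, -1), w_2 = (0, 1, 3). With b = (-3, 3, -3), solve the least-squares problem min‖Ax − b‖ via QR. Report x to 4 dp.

w_1 = (0, 0, -1); ‖w_1‖ = 1.0000, so e_1 = (0.0000, 0.0000, -1.0000).
e_1·w_2 = 0.0000·0 + 0.0000·1 + (-1.0000)·3 = -3.0000.
u_2 = w_2 + 3.0000·e_1 = (0.0000, 1.0000, 0.0000).
‖u_2‖ = 1.0000, so e_2 = (0.0000, 1.0000, 0.0000).
Qᵀb = (3.0000, 3.0000).
Back-substitute: x_2 = 3.0000/1.0000 = 3.0000.
x_1 = (3.0000 + 3.0000·3.0000)/1.0000 = 12.0000.

x = (12.0000, 3.0000)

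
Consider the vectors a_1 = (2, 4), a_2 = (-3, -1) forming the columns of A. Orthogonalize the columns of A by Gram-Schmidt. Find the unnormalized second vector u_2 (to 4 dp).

q_1 = a_1/‖a_1‖ = (2, 4)/4.4721 = (0.4472, 0.8944).
r_{12} = q_1·a_2 = -2.2361.
u_2 = a_2 + 2.2361·q_1 = (-2.0000, 1.0000).

u_2 = (-2.0000, 1.0000)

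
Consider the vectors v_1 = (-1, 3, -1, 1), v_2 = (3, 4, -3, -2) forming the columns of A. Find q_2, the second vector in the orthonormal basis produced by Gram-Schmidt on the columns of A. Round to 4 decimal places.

q_2 = (0.7038, 0.2754, -0.3978, -0.5202)

q_1 = v_1/‖v_1‖ = (-1, 3, -1, 1)/3.4641 = (-0.2887, 0.8660, -0.2887, 0.2887).
r_{12} = q_1·v_2 = 2.8868.
u_2 = v_2 − 2.8868·q_1 = (3.8333, 1.5000, -2.1667, -2.8333).
‖u_2‖ = 5.4467, so q_2 = (0.7038, 0.2754, -0.3978, -0.5202).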